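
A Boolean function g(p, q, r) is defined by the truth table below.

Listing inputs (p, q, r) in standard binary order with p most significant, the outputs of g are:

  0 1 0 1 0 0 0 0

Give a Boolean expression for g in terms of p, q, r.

g(p, q, r) = ((NOT p AND NOT q) AND r) OR ((NOT p AND q) AND r)

The 1-rows are (0,0,1), (0,1,1). Each contributes one minterm — ¬p·¬q·r; ¬p·q·r — and their disjunction is a sum-of-products form of g.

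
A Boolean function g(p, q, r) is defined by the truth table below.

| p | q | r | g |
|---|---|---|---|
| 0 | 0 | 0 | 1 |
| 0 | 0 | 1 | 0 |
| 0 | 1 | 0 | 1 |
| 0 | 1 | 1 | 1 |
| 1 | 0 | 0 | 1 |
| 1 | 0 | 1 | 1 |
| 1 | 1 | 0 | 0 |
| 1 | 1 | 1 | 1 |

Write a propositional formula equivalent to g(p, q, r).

g(p, q, r) = (((p' · q') · r) + ((p · q) · r'))'

The 0-rows are (0,0,1), (1,1,0). Take each as a conjunction (¬p·¬q·r, p·q·¬r), form their disjunction, and complement — that gives a formula that is 1 everywhere g is.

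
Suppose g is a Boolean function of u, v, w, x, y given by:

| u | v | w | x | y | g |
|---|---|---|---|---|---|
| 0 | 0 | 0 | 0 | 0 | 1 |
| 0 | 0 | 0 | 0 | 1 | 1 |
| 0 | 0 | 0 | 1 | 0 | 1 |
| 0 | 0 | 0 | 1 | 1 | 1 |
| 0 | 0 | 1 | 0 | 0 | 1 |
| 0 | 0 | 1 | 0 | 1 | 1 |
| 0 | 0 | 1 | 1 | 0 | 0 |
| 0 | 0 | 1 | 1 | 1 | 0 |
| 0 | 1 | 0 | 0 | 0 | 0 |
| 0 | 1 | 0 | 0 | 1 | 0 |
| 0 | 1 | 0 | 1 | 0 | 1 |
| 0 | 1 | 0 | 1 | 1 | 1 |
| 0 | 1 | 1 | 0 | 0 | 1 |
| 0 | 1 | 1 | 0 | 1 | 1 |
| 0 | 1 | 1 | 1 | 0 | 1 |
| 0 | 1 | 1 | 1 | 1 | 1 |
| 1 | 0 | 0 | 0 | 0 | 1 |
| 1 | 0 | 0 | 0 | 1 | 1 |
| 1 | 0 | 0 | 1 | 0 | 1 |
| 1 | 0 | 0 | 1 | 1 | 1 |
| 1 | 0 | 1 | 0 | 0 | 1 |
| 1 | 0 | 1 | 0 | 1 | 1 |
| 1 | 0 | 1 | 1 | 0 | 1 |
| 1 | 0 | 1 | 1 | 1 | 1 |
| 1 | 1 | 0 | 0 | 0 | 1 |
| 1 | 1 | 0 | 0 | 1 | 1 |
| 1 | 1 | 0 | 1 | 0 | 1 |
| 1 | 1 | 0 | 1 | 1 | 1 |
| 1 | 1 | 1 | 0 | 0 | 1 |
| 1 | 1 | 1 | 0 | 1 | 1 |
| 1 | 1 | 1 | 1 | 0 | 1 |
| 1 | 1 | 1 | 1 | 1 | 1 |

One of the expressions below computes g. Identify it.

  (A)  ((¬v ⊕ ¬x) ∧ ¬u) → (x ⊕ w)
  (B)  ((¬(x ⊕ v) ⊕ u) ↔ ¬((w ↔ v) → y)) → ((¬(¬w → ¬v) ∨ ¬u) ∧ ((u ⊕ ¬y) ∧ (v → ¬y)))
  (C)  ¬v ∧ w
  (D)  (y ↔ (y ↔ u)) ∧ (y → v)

(B): at (0,0,0,1,1) it gives 0, but g = 1 — eliminated.
(C): at (0,0,0,0,0) it gives 0, but g = 1 — eliminated.
(D): at (0,0,0,0,0) it gives 0, but g = 1 — eliminated.
That leaves (A). Evaluating it on every row reproduces the table of g exactly.

A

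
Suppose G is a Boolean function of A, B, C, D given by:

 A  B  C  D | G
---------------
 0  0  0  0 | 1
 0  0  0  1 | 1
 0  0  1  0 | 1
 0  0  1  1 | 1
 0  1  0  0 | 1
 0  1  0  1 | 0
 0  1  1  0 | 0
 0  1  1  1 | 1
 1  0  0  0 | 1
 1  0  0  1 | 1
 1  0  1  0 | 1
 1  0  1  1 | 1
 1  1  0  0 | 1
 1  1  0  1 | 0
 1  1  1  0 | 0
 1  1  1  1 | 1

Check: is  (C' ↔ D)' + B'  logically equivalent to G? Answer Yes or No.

Evaluate (C' ↔ D)' + B' on each row and compare to G:
  A=0, B=0, C=0, D=0: formula gives 1, G = 1 ✓
  A=0, B=0, C=0, D=1: formula gives 1, G = 1 ✓
  A=0, B=0, C=1, D=0: formula gives 1, G = 1 ✓
  A=0, B=0, C=1, D=1: formula gives 1, G = 1 ✓
  …and likewise for the remaining 12 rows.
No disagreement on any input; they are logically equivalent.

Yes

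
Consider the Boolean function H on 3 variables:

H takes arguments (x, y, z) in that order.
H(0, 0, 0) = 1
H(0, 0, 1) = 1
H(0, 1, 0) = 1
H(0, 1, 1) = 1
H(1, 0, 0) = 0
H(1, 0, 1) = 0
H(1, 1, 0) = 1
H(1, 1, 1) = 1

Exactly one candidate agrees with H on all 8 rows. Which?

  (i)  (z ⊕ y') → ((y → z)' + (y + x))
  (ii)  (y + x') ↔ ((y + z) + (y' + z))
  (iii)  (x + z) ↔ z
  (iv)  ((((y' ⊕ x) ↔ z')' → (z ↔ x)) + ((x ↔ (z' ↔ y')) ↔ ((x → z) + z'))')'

(i): at (0,0,0) it gives 0, but H = 1 — eliminated.
(iii): at (1,0,1) it gives 1, but H = 0 — eliminated.
(iv): at (0,0,0) it gives 0, but H = 1 — eliminated.
That leaves (ii). Evaluating it on every row reproduces the table of H exactly.

ii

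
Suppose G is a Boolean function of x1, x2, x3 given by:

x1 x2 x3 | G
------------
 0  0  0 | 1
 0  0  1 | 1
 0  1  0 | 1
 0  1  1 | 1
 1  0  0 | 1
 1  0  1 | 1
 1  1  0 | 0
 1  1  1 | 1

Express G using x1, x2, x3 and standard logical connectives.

G is 0 on exactly one input, (1,1,0), whose minterm is x1·x2·¬x3. So G is the negation of that single conjunction.

G(x1, x2, x3) = NOT ((x1 AND x2) AND NOT x3)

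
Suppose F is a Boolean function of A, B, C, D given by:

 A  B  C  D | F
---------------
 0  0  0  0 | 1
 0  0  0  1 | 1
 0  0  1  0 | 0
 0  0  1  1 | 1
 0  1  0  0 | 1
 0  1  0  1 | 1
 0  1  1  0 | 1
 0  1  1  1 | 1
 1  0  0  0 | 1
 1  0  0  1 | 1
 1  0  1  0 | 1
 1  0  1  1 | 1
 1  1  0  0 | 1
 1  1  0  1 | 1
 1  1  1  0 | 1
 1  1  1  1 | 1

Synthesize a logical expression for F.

F is 0 on exactly one input, (0,0,1,0), whose minterm is ¬A·¬B·C·¬D. So F is the negation of that single conjunction.

F(A, B, C, D) = ~(((~A & ~B) & C) & ~D)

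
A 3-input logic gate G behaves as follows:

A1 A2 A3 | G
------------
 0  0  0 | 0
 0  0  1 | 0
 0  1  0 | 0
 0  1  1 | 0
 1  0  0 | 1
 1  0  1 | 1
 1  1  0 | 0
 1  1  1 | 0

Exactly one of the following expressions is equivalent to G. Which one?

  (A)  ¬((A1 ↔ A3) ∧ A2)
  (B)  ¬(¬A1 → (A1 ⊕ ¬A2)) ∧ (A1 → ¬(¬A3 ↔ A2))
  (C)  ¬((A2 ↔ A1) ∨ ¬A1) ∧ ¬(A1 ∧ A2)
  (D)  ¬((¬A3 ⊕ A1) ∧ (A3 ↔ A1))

C

(A) fails at (0,0,0): the formula yields 1, G is 0.
(B) fails at (0,1,0): the formula yields 1, G is 0.
(D) fails at (0,0,1): the formula yields 1, G is 0.
Only (C) survives; checking it on all 8 rows confirms it matches G.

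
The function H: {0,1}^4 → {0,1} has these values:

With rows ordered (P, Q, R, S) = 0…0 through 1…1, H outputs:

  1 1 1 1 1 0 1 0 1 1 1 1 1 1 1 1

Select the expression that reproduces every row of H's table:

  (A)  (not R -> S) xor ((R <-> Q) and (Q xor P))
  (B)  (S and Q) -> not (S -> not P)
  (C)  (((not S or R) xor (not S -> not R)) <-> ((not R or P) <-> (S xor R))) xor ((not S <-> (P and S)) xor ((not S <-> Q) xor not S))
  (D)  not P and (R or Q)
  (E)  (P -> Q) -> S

(A) disagrees with H on (0,0,0,0) (formula → 0, table → 1); rule it out.
(C) disagrees with H on (0,0,0,0) (formula → 0, table → 1); rule it out.
(D) disagrees with H on (0,0,0,0) (formula → 0, table → 1); rule it out.
(E) disagrees with H on (0,0,0,0) (formula → 0, table → 1); rule it out.
That leaves (B). Evaluating it on every row reproduces the table of H exactly.

B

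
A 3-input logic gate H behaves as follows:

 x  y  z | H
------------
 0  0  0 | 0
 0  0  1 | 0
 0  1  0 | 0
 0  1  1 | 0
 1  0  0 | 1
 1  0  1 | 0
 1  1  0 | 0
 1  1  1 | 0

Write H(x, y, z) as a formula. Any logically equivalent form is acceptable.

H(x, y, z) = (x and not y) and not z

H is 1 on exactly one input, (1,0,0), whose minterm is x·¬y·¬z. So H is just that conjunction.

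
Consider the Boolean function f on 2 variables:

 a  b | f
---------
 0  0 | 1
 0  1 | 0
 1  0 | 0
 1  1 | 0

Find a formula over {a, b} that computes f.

The output is 1 only when every input is 0 — NOR of all inputs.

f(a, b) = (a + b)'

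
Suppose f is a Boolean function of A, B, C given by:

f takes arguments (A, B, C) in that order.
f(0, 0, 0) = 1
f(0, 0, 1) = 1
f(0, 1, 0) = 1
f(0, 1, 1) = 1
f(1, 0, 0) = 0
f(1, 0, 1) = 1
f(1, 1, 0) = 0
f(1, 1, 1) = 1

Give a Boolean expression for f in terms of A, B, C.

f(A, B, C) = ¬(((A ∧ ¬B) ∧ ¬C) ∨ ((A ∧ B) ∧ ¬C))

The 0-rows are (1,0,0), (1,1,0). Take each as a conjunction (A·¬B·¬C, A·B·¬C), form their disjunction, and complement — that gives a formula that is 1 everywhere f is.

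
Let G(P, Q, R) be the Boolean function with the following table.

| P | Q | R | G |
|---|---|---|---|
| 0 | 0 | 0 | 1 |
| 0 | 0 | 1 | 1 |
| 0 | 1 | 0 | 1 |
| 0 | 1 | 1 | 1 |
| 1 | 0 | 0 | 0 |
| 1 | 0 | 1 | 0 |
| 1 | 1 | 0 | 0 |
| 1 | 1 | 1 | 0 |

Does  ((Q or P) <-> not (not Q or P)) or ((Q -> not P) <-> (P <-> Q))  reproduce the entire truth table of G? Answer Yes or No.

Yes

Evaluate ((Q or P) <-> not (not Q or P)) or ((Q -> not P) <-> (P <-> Q)) on each row and compare to G:
  P=0, Q=0, R=0: formula gives 1, G = 1 ✓
  P=0, Q=0, R=1: formula gives 1, G = 1 ✓
  P=0, Q=1, R=0: formula gives 1, G = 1 ✓
  P=0, Q=1, R=1: formula gives 1, G = 1 ✓
  P=1, Q=0, R=0: formula gives 0, G = 0 ✓
  …and likewise for the remaining 3 rows.
All 8 rows match — the expression computes G exactly.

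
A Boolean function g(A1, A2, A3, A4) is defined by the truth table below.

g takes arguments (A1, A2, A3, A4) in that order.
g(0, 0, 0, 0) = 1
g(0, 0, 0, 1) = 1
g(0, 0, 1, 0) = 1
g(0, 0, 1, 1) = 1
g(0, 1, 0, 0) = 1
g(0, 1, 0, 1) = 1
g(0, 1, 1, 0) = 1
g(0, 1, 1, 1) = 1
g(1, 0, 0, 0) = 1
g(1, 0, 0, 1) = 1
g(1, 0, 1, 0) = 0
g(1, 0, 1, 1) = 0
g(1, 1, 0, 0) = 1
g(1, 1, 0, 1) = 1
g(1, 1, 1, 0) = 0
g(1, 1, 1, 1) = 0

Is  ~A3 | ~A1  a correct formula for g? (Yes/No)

Yes

Test each input against both g and the formula:
  A1=0, A2=0, A3=0, A4=0: formula gives 1, g = 1 ✓
  A1=0, A2=0, A3=0, A4=1: formula gives 1, g = 1 ✓
  A1=0, A2=0, A3=1, A4=0: formula gives 1, g = 1 ✓
  A1=0, A2=0, A3=1, A4=1: formula gives 1, g = 1 ✓
  … (the remaining 12 rows also agree.)
No disagreement on any input; they are logically equivalent.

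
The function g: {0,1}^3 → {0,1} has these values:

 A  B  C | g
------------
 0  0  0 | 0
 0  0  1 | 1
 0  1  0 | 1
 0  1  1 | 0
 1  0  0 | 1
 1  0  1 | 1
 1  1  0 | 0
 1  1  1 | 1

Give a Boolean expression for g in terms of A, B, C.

The 0-rows are (0,0,0), (0,1,1), (1,1,0). Take each as a conjunction (¬A·¬B·¬C, ¬A·B·C, A·B·¬C), form their disjunction, and complement — that gives a formula that is 1 everywhere g is.

g(A, B, C) = NOT ((((NOT A AND NOT B) AND NOT C) OR ((NOT A AND B) AND C)) OR ((A AND B) AND NOT C))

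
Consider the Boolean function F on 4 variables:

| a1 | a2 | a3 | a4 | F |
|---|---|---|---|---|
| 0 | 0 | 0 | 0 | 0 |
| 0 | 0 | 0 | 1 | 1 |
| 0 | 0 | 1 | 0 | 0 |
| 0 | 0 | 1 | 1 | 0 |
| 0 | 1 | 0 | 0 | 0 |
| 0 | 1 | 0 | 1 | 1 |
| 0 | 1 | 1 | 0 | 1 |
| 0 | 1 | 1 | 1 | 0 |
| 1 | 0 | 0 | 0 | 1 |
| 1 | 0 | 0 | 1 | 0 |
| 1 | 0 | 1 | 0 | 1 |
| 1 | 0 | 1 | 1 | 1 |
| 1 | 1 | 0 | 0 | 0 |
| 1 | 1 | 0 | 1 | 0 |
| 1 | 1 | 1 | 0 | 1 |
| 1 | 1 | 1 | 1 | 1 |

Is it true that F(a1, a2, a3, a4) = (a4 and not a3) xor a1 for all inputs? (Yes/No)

Evaluate (a4 and not a3) xor a1 on each row and compare to F:
  a1=0, a2=0, a3=0, a4=0: formula gives 0, F = 0 ✓
  a1=0, a2=0, a3=0, a4=1: formula gives 1, F = 1 ✓
  a1=0, a2=0, a3=1, a4=0: formula gives 0, F = 0 ✓
  a1=0, a2=0, a3=1, a4=1: formula gives 0, F = 0 ✓
  …
  a1=0, a2=1, a3=1, a4=0: formula gives 0, but F = 1 ✗
A single disagreement suffices: at (0,1,1,0) they differ, so the formula does not compute F.

No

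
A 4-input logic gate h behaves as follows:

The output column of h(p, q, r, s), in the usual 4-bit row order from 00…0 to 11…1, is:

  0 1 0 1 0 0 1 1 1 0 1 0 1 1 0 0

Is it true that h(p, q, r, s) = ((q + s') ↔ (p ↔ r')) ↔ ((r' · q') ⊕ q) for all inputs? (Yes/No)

Yes

Test each input against both h and the formula:
  p=0, q=0, r=0, s=0: formula gives 0, h = 0 ✓
  p=0, q=0, r=0, s=1: formula gives 1, h = 1 ✓
  p=0, q=0, r=1, s=0: formula gives 0, h = 0 ✓
  p=0, q=0, r=1, s=1: formula gives 1, h = 1 ✓
  … (the remaining 12 rows also agree.)
Every row agrees, so the formula is equivalent.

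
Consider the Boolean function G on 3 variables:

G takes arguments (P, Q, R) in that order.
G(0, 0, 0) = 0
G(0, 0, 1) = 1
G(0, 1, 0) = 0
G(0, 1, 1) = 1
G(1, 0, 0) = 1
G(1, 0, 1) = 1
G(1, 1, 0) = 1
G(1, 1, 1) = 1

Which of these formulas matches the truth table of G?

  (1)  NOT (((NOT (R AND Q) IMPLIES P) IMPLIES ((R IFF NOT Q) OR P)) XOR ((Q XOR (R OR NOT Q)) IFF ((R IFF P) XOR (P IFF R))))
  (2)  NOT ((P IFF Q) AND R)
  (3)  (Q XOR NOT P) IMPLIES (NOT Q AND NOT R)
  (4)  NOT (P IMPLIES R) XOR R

(1) fails at (0,0,1): the formula yields 0, G is 1.
(2) fails at (0,0,0): the formula yields 1, G is 0.
(3) fails at (0,0,0): the formula yields 1, G is 0.
Only (4) survives; checking it on all 8 rows confirms it matches G.

4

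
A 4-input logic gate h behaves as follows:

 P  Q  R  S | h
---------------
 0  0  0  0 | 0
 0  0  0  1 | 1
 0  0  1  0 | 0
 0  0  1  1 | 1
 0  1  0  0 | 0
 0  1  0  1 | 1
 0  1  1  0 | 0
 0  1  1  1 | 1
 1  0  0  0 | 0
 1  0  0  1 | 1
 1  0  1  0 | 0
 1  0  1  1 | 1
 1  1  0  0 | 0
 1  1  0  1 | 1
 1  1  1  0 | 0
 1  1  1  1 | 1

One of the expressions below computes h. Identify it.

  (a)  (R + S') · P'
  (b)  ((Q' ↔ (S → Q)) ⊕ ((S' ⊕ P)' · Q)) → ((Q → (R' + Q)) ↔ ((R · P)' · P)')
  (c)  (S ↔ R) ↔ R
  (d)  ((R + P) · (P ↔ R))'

(a) disagrees with h on (0,0,0,0) (formula → 1, table → 0); rule it out.
(b) disagrees with h on (0,0,0,0) (formula → 1, table → 0); rule it out.
(d) disagrees with h on (0,0,0,0) (formula → 1, table → 0); rule it out.
(c) is the remaining candidate, and it agrees with h on all 16 inputs.

c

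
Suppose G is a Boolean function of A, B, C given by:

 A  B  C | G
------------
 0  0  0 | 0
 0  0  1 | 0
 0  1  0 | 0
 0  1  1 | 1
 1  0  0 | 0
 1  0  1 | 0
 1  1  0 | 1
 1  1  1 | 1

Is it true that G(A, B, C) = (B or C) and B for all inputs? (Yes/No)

No

Test each input against both G and the formula:
  A=0, B=0, C=0: formula gives 0, G = 0 ✓
  A=0, B=0, C=1: formula gives 0, G = 0 ✓
  A=0, B=1, C=0: formula gives 1, but G = 0 ✗
Since they disagree at (0,1,0), the expression is not a correct formula for G.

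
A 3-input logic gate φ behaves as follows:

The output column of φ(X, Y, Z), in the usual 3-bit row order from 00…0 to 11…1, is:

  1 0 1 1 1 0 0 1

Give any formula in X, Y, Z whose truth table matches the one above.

φ(X, Y, Z) = not ((((not X and not Y) and Z) or ((X and not Y) and Z)) or ((X and Y) and not Z))

There are just 3 zero rows: (0,0,1), (1,0,1), (1,1,0). Their minterms are ¬X·¬Y·Z, X·¬Y·Z, X·Y·¬Z; the OR of those covers precisely the 0-outputs, and negating it yields φ.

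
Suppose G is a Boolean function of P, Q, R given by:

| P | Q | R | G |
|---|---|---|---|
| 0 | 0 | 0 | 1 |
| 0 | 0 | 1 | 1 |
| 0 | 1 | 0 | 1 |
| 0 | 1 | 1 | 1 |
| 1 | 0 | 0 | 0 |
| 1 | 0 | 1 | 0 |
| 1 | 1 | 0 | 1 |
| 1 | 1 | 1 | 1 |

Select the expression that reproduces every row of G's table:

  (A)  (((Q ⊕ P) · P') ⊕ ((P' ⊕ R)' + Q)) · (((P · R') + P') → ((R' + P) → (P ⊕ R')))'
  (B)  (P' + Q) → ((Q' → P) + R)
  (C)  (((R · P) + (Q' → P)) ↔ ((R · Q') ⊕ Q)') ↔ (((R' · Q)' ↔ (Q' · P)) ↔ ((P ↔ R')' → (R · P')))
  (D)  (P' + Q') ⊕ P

(A) fails at (0,0,0): the formula yields 0, G is 1.
(B) fails at (0,0,0): the formula yields 0, G is 1.
(C) fails at (0,0,0): the formula yields 0, G is 1.
Only (D) survives; checking it on all 8 rows confirms it matches G.

D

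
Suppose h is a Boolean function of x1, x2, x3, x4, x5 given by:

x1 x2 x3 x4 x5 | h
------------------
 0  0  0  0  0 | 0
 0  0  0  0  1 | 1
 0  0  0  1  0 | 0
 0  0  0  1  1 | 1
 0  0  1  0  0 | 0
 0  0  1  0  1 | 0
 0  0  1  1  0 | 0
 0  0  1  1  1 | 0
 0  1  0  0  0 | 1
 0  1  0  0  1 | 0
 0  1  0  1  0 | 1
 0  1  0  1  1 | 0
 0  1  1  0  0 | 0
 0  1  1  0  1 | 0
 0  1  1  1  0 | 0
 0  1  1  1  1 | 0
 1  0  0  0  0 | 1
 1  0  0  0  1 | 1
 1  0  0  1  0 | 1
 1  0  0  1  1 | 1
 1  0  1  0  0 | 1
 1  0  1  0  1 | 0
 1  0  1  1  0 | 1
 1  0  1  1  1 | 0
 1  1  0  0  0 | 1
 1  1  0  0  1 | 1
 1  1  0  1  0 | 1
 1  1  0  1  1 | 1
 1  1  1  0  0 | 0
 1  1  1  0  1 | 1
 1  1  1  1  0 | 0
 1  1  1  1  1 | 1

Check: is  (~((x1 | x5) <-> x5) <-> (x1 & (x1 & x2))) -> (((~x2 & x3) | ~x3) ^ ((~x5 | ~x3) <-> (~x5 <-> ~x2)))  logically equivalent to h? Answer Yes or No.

Yes

Check the formula against h row by row:
  x1=0, x2=0, x3=0, x4=0, x5=0: formula gives 0, h = 0 ✓
  x1=0, x2=0, x3=0, x4=0, x5=1: formula gives 1, h = 1 ✓
  x1=0, x2=0, x3=0, x4=1, x5=0: formula gives 0, h = 0 ✓
  x1=0, x2=0, x3=0, x4=1, x5=1: formula gives 1, h = 1 ✓
  … (the remaining 28 rows also agree.)
All 32 rows match — the expression computes h exactly.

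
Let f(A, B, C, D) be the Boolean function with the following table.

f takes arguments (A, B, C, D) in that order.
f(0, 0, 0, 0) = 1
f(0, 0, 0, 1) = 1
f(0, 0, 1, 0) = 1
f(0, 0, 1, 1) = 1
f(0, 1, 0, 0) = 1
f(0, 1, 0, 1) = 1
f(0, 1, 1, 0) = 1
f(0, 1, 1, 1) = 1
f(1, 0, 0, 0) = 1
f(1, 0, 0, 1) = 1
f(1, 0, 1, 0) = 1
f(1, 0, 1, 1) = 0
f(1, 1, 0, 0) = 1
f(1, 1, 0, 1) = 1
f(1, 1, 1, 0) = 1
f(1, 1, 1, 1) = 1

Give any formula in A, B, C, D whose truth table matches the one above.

f(A, B, C, D) = (((A · B') · C) · D)'

f is 0 on exactly one input, (1,0,1,1), whose minterm is A·¬B·C·D. So f is the negation of that single conjunction.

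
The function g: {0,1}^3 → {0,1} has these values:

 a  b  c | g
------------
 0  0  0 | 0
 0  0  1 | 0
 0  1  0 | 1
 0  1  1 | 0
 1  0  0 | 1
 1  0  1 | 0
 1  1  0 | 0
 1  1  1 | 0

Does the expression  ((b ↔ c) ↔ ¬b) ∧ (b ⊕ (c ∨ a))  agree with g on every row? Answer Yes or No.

Check the formula against g row by row:
  a=0, b=0, c=0: formula gives 0, g = 0 ✓
  a=0, b=0, c=1: formula gives 0, g = 0 ✓
  a=0, b=1, c=0: formula gives 1, g = 1 ✓
  a=0, b=1, c=1: formula gives 0, g = 0 ✓
  a=1, b=0, c=0: formula gives 1, g = 1 ✓
  …and likewise for the remaining 3 rows.
Every row agrees, so the formula is equivalent.

Yes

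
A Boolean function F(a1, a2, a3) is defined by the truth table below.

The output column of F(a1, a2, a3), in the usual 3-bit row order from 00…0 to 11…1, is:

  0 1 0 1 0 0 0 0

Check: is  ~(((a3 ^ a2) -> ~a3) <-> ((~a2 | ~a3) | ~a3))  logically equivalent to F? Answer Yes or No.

Check the formula against F row by row:
  a1=0, a2=0, a3=0: formula gives 0, F = 0 ✓
  a1=0, a2=0, a3=1: formula gives 1, F = 1 ✓
  a1=0, a2=1, a3=0: formula gives 0, F = 0 ✓
  a1=0, a2=1, a3=1: formula gives 1, F = 1 ✓
  a1=1, a2=0, a3=0: formula gives 0, F = 0 ✓
  a1=1, a2=0, a3=1: formula gives 1, but F = 0 ✗
Row (1,0,1) is a counterexample, so the formula is not equivalent to F.

No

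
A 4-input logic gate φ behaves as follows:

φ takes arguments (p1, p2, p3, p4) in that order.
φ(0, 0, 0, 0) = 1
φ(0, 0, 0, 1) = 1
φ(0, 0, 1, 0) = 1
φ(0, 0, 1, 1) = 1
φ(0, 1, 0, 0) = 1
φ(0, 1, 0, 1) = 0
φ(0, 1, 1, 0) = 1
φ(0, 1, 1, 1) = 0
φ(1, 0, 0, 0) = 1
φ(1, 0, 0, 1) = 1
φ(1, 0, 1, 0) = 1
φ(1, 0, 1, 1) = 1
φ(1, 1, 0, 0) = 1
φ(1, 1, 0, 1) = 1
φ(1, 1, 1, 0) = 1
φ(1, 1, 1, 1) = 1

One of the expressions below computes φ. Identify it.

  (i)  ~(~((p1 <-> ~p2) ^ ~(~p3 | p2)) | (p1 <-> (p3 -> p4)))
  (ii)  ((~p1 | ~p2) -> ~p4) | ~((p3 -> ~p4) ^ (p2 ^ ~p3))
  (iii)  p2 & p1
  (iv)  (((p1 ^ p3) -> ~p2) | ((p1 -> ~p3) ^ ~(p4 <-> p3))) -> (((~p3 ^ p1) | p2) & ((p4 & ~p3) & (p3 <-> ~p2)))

(i): at (0,0,0,0) it gives 0, but φ = 1 — eliminated.
(iii): at (0,0,0,0) it gives 0, but φ = 1 — eliminated.
(iv): at (0,0,0,0) it gives 0, but φ = 1 — eliminated.
(ii) is the remaining candidate, and it agrees with φ on all 16 inputs.

ii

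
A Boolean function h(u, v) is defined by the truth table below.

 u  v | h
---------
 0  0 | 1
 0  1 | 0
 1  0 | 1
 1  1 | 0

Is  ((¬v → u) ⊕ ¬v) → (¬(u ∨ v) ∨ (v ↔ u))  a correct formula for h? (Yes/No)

Test each input against both h and the formula:
  u=0, v=0: formula gives 1, h = 1 ✓
  u=0, v=1: formula gives 0, h = 0 ✓
  u=1, v=0: formula gives 1, h = 1 ✓
  u=1, v=1: formula gives 1, but h = 0 ✗
Row (1,1) is a counterexample, so the formula is not equivalent to h.

No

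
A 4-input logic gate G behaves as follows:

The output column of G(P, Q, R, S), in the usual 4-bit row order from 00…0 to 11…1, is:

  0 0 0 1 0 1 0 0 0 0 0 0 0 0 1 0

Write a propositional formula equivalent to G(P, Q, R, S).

G=1 on 3 inputs: (0,0,1,1), (0,1,0,1), (1,1,1,0). Reading each as a conjunction of literals (¬P·¬Q·R·S, ¬P·Q·¬R·S, P·Q·R·¬S) and taking the OR gives the canonical DNF.

G(P, Q, R, S) = ((((~P & ~Q) & R) & S) | (((~P & Q) & ~R) & S)) | (((P & Q) & R) & ~S)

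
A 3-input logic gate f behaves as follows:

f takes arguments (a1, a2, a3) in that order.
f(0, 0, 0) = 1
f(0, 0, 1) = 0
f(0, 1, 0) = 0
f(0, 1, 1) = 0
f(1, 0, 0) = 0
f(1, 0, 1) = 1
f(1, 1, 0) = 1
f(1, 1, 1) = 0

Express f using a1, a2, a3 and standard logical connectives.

f(a1, a2, a3) = (((not a1 and not a2) and not a3) or ((a1 and not a2) and a3)) or ((a1 and a2) and not a3)

The 1-rows are (0,0,0), (1,0,1), (1,1,0). Each contributes one minterm — ¬a1·¬a2·¬a3; a1·¬a2·a3; a1·a2·¬a3 — and their disjunction is a sum-of-products form of f.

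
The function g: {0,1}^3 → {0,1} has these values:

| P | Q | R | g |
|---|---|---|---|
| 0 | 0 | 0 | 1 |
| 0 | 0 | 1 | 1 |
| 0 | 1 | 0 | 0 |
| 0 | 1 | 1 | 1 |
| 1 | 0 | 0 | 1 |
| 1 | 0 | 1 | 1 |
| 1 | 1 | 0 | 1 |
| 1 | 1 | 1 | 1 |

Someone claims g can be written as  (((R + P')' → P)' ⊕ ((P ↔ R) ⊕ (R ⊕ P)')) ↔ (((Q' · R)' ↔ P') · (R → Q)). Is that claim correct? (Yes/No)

Test each input against both g and the formula:
  P=0, Q=0, R=0: formula gives 0, but g = 1 ✗
Since they disagree at (0,0,0), the expression is not a correct formula for g.

No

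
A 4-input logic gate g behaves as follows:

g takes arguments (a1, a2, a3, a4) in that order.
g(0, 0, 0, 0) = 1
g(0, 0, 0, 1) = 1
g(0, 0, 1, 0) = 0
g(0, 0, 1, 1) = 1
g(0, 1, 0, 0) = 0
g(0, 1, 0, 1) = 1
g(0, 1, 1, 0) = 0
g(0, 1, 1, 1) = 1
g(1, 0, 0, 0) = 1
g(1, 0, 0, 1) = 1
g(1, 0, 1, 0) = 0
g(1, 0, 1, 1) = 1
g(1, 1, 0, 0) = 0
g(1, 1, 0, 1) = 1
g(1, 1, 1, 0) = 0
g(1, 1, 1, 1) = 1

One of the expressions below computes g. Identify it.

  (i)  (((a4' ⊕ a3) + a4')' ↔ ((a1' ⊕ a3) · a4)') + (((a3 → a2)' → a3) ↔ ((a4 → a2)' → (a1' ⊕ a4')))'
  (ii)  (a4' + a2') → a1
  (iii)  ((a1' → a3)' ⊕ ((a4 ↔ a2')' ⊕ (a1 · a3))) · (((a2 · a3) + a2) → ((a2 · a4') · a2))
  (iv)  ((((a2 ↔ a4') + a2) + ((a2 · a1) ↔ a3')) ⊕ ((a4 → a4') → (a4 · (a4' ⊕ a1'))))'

iv

(i): at (0,0,0,0) it gives 0, but g = 1 — eliminated.
(ii): at (0,0,0,0) it gives 0, but g = 1 — eliminated.
(iii): at (0,0,0,0) it gives 0, but g = 1 — eliminated.
Only (iv) survives; checking it on all 16 rows confirms it matches g.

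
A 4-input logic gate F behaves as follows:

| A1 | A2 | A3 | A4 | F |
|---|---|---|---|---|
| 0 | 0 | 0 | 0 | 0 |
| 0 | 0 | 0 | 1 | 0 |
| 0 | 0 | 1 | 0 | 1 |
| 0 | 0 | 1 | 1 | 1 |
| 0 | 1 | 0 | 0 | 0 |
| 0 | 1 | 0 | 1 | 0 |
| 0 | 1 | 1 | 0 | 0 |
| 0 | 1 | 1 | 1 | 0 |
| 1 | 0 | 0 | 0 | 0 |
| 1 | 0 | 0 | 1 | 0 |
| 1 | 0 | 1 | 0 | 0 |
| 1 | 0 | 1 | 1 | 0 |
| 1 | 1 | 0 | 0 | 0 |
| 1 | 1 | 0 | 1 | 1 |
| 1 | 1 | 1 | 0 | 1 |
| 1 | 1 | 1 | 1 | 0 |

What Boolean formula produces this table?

F(A1, A2, A3, A4) = (((((not A1 and not A2) and A3) and not A4) or (((not A1 and not A2) and A3) and A4)) or (((A1 and A2) and not A3) and A4)) or (((A1 and A2) and A3) and not A4)

The 1-rows are (0,0,1,0), (0,0,1,1), (1,1,0,1), (1,1,1,0). Each contributes one minterm — ¬A1·¬A2·A3·¬A4; ¬A1·¬A2·A3·A4; A1·A2·¬A3·A4; A1·A2·A3·¬A4 — and their disjunction is a sum-of-products form of F.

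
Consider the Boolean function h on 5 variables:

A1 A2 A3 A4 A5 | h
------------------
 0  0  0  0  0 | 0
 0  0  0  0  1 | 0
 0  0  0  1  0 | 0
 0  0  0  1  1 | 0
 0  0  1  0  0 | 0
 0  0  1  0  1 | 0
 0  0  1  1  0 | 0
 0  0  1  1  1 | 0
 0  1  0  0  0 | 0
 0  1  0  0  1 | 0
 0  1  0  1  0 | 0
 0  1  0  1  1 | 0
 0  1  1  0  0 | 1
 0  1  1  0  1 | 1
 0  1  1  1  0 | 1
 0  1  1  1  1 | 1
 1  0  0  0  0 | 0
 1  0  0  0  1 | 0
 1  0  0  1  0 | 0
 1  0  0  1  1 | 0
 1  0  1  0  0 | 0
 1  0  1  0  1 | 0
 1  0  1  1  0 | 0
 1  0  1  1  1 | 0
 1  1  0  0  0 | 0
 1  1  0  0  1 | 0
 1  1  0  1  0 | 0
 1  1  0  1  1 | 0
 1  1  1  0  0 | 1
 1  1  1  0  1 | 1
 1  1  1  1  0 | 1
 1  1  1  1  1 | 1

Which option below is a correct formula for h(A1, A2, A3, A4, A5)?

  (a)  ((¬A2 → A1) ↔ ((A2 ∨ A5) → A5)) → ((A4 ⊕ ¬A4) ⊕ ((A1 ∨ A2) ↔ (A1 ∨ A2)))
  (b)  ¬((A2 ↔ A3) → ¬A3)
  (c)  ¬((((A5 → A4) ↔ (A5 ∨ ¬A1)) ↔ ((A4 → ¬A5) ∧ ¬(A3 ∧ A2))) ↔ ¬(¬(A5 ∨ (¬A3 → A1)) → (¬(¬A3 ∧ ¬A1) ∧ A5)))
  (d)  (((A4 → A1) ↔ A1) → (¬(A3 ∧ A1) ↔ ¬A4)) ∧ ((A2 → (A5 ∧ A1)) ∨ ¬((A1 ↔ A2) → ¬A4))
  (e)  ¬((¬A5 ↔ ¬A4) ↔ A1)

b

(a): at (0,0,0,0,0) it gives 1, but h = 0 — eliminated.
(c): at (0,0,1,0,0) it gives 1, but h = 0 — eliminated.
(d): at (0,0,0,0,0) it gives 1, but h = 0 — eliminated.
(e): at (0,0,0,0,0) it gives 1, but h = 0 — eliminated.
Only (b) survives; checking it on all 32 rows confirms it matches h.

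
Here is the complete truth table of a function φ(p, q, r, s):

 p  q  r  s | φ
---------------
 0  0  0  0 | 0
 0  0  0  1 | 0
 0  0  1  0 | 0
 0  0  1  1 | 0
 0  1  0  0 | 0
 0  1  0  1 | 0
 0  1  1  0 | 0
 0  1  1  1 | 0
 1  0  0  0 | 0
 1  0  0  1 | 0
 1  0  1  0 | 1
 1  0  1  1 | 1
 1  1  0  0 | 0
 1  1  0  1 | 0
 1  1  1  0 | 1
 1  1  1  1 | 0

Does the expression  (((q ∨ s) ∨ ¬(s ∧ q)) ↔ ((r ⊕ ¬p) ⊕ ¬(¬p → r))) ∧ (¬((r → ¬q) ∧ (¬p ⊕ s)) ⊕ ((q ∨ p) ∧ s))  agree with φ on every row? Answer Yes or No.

Evaluate (((q ∨ s) ∨ ¬(s ∧ q)) ↔ ((r ⊕ ¬p) ⊕ ¬(¬p → r))) ∧ (¬((r → ¬q) ∧ (¬p ⊕ s)) ⊕ ((q ∨ p) ∧ s)) on each row and compare to φ:
  p=0, q=0, r=0, s=0: formula gives 0, φ = 0 ✓
  p=0, q=0, r=0, s=1: formula gives 0, φ = 0 ✓
  p=0, q=0, r=1, s=0: formula gives 0, φ = 0 ✓
  p=0, q=0, r=1, s=1: formula gives 0, φ = 0 ✓
  …and likewise for the remaining 12 rows.
No disagreement on any input; they are logically equivalent.

Yes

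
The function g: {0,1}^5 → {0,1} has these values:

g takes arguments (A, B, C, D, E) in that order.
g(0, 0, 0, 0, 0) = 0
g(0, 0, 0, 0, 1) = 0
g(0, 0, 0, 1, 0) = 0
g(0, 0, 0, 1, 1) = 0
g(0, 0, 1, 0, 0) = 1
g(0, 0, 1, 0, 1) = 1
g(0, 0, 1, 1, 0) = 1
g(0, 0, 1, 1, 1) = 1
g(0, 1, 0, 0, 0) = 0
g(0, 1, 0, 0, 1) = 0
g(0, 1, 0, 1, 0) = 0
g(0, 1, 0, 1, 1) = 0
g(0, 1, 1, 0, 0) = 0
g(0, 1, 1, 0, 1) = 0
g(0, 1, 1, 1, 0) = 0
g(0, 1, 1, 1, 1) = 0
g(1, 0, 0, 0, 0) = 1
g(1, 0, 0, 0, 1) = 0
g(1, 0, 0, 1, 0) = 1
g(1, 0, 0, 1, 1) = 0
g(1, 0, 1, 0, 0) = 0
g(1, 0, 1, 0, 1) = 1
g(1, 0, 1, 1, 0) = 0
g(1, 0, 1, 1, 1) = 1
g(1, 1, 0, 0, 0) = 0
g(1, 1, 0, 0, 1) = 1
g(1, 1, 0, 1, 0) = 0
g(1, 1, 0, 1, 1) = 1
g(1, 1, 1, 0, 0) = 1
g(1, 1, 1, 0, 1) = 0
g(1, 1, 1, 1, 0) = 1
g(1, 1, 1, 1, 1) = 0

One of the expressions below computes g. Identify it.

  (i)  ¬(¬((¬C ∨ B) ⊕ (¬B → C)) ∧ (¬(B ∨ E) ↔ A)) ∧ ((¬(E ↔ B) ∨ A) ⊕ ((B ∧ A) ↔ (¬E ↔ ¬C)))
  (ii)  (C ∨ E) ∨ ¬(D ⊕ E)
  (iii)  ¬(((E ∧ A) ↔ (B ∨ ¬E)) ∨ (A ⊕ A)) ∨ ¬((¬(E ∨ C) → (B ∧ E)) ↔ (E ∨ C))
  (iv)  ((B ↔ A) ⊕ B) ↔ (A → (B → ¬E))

i

(ii) fails at (0,0,0,0,0): the formula yields 1, g is 0.
(iii) fails at (0,0,0,0,0): the formula yields 1, g is 0.
(iv) fails at (0,0,0,0,0): the formula yields 1, g is 0.
(i) is the remaining candidate, and it agrees with g on all 32 inputs.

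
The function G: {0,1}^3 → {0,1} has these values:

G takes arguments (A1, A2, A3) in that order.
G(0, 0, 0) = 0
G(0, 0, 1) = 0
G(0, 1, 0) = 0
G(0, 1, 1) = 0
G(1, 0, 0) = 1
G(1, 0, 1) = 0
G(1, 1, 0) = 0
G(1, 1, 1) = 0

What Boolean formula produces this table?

G is 1 on exactly one input, (1,0,0), whose minterm is A1·¬A2·¬A3. So G is just that conjunction.

G(A1, A2, A3) = (A1 · A2') · A3'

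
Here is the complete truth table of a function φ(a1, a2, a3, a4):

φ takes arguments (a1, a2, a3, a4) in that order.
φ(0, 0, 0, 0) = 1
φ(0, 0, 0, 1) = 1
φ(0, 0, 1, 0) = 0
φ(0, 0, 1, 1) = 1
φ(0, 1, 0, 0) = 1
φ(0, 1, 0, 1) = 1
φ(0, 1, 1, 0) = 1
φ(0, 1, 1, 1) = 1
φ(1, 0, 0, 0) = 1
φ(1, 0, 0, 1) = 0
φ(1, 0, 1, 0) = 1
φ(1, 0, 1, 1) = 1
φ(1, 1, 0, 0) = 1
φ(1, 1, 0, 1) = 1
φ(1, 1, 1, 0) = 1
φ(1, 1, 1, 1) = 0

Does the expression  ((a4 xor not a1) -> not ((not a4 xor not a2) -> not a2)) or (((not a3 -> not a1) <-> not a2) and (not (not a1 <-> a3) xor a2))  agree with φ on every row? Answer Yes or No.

Yes

Evaluate ((a4 xor not a1) -> not ((not a4 xor not a2) -> not a2)) or (((not a3 -> not a1) <-> not a2) and (not (not a1 <-> a3) xor a2)) on each row and compare to φ:
  a1=0, a2=0, a3=0, a4=0: formula gives 1, φ = 1 ✓
  a1=0, a2=0, a3=0, a4=1: formula gives 1, φ = 1 ✓
  a1=0, a2=0, a3=1, a4=0: formula gives 0, φ = 0 ✓
  a1=0, a2=0, a3=1, a4=1: formula gives 1, φ = 1 ✓
  …and likewise for the remaining 12 rows.
Every row agrees, so the formula is equivalent.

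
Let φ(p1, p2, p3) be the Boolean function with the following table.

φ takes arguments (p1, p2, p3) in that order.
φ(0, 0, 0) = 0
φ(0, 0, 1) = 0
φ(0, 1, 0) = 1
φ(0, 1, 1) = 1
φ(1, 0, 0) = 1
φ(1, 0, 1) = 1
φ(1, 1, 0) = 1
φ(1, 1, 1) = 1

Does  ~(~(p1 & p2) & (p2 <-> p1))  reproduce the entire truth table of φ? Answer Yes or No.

Test each input against both φ and the formula:
  p1=0, p2=0, p3=0: formula gives 0, φ = 0 ✓
  p1=0, p2=0, p3=1: formula gives 0, φ = 0 ✓
  p1=0, p2=1, p3=0: formula gives 1, φ = 1 ✓
  p1=0, p2=1, p3=1: formula gives 1, φ = 1 ✓
  p1=1, p2=0, p3=0: formula gives 1, φ = 1 ✓
  … (the remaining 3 rows also agree.)
Every row agrees, so the formula is equivalent.

Yes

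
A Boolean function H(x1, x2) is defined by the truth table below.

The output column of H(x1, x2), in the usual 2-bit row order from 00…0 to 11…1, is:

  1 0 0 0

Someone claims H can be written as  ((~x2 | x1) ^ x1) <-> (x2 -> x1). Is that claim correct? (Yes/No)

No

Check the formula against H row by row:
  x1=0, x2=0: formula gives 1, H = 1 ✓
  x1=0, x2=1: formula gives 1, but H = 0 ✗
Since they disagree at (0,1), the expression is not a correct formula for H.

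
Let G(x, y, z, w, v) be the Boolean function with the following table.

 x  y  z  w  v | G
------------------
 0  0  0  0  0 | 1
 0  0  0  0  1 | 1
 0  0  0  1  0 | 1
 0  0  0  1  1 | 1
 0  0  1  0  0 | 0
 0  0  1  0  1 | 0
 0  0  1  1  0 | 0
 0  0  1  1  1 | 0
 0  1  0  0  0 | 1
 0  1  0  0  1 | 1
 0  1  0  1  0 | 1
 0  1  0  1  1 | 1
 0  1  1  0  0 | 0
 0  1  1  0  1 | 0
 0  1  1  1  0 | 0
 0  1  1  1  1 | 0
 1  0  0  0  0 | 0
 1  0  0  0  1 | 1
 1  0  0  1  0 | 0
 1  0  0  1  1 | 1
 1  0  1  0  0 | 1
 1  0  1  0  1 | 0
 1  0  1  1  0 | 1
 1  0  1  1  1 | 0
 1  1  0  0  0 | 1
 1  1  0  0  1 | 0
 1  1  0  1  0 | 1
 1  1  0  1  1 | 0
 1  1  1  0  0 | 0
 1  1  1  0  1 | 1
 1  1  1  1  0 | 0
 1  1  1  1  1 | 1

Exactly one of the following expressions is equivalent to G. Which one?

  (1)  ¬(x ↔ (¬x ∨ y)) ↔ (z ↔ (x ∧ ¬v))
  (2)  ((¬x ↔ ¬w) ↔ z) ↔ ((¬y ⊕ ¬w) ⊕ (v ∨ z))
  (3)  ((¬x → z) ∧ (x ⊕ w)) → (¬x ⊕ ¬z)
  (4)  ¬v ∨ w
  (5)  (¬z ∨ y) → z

(2): at (0,0,0,0,1) it gives 0, but G = 1 — eliminated.
(3): at (0,0,1,0,0) it gives 1, but G = 0 — eliminated.
(4): at (0,0,0,0,1) it gives 0, but G = 1 — eliminated.
(5): at (0,0,0,0,0) it gives 0, but G = 1 — eliminated.
That leaves (1). Evaluating it on every row reproduces the table of G exactly.

1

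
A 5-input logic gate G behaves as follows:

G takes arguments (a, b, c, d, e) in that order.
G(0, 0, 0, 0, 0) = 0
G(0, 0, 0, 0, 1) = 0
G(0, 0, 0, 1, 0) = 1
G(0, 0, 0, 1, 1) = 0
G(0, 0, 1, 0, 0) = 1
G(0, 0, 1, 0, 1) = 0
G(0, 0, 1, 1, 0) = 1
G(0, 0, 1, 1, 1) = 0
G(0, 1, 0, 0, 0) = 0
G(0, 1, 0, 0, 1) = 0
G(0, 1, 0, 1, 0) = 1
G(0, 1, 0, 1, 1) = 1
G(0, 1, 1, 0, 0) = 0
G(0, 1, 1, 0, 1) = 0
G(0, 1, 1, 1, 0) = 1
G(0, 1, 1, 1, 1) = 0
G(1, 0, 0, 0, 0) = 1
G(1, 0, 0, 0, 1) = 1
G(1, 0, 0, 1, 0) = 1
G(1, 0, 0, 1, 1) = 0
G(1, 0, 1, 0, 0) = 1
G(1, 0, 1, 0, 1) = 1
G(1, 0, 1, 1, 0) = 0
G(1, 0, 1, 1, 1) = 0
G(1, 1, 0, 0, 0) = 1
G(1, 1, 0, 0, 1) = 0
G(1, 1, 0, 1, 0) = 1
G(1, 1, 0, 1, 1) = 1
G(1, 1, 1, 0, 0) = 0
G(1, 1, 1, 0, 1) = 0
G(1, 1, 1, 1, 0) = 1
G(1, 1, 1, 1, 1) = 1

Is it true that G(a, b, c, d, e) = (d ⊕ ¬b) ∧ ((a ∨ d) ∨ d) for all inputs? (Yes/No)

No

Evaluate (d ⊕ ¬b) ∧ ((a ∨ d) ∨ d) on each row and compare to G:
  a=0, b=0, c=0, d=0, e=0: formula gives 0, G = 0 ✓
  a=0, b=0, c=0, d=0, e=1: formula gives 0, G = 0 ✓
  a=0, b=0, c=0, d=1, e=0: formula gives 0, but G = 1 ✗
A single disagreement suffices: at (0,0,0,1,0) they differ, so the formula does not compute G.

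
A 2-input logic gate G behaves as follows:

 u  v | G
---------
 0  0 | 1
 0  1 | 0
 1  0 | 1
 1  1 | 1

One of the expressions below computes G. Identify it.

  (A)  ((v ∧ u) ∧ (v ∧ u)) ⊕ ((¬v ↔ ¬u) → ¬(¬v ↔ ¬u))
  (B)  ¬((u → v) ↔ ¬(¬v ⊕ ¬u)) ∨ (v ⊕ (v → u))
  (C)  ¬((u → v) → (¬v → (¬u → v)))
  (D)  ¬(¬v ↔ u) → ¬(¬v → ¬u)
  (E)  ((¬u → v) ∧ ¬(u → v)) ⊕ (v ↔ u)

(A) disagrees with G on (0,0) (formula → 0, table → 1); rule it out.
(B) disagrees with G on (0,1) (formula → 1, table → 0); rule it out.
(C) disagrees with G on (1,0) (formula → 0, table → 1); rule it out.
(D) disagrees with G on (0,0) (formula → 0, table → 1); rule it out.
Only (E) survives; checking it on all 4 rows confirms it matches G.

E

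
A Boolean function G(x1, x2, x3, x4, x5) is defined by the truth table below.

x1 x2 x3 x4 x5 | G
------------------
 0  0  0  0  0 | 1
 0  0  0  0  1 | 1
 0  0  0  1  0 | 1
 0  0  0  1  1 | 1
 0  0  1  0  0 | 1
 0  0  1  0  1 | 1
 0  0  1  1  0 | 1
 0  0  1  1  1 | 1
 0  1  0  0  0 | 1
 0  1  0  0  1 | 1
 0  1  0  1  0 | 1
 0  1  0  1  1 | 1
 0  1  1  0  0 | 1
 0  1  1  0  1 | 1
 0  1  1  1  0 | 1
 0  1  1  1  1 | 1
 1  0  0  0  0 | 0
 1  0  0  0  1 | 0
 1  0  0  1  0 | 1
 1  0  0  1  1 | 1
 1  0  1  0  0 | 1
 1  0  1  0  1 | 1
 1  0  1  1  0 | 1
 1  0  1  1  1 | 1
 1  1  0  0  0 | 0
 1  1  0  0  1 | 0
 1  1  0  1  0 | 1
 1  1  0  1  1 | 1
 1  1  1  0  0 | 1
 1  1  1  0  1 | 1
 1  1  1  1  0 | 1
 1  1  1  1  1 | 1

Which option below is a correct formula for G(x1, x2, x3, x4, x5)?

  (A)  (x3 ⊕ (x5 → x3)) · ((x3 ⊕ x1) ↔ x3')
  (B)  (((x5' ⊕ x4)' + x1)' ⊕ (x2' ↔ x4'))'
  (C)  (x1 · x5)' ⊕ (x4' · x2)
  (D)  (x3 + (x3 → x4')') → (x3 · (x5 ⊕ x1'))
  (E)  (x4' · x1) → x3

E

(A) fails at (0,0,0,0,0): the formula yields 0, G is 1.
(B) fails at (0,0,0,0,1): the formula yields 0, G is 1.
(C) fails at (0,1,0,0,0): the formula yields 0, G is 1.
(D) fails at (0,0,1,0,1): the formula yields 0, G is 1.
That leaves (E). Evaluating it on every row reproduces the table of G exactly.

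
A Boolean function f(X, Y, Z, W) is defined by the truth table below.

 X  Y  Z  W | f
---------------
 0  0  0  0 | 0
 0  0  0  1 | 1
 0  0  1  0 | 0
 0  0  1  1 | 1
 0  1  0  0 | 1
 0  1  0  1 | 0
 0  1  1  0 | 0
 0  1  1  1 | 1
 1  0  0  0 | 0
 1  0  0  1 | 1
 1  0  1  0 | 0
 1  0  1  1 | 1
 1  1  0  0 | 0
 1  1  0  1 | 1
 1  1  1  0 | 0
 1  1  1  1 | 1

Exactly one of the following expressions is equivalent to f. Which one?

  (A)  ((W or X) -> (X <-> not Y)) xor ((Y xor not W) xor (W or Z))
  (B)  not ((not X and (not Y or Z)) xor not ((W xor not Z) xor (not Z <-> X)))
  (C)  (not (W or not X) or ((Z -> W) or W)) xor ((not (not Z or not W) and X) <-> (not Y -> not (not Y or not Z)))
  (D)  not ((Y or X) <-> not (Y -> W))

B

(A): at (0,0,1,0) it gives 1, but f = 0 — eliminated.
(C): at (0,0,0,1) it gives 0, but f = 1 — eliminated.
(D): at (0,0,0,1) it gives 0, but f = 1 — eliminated.
Only (B) survives; checking it on all 16 rows confirms it matches f.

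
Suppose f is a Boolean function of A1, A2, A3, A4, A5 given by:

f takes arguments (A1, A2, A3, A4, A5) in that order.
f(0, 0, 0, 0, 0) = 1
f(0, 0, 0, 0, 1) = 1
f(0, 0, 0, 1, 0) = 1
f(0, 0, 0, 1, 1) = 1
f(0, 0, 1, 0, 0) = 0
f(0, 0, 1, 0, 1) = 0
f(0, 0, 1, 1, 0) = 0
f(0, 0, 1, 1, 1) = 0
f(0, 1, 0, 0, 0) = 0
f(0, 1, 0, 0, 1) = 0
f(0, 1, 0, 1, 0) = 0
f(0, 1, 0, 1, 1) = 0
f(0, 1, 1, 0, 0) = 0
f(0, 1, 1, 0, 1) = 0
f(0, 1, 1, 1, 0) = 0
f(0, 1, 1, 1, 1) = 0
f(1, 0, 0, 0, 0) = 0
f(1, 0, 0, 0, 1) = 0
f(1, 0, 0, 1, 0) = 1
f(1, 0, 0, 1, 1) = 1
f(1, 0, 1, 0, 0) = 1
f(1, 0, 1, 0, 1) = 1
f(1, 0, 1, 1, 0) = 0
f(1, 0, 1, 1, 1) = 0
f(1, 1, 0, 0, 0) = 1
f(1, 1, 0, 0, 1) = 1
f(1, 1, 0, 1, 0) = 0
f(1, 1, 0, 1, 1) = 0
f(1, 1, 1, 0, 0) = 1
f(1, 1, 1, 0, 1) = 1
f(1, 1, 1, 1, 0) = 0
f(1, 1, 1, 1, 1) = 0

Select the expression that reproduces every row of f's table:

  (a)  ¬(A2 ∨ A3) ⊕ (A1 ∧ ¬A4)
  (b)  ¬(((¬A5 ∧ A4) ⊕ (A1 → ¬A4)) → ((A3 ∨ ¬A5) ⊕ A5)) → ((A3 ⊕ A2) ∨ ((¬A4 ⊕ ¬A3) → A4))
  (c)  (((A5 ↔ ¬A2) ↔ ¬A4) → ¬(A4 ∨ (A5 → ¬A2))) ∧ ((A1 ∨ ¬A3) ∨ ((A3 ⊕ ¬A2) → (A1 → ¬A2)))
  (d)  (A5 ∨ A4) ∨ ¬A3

(b) fails at (0,0,1,0,0): the formula yields 1, f is 0.
(c) fails at (0,0,0,0,1): the formula yields 0, f is 1.
(d) fails at (0,0,1,0,1): the formula yields 1, f is 0.
(a) is the remaining candidate, and it agrees with f on all 32 inputs.

a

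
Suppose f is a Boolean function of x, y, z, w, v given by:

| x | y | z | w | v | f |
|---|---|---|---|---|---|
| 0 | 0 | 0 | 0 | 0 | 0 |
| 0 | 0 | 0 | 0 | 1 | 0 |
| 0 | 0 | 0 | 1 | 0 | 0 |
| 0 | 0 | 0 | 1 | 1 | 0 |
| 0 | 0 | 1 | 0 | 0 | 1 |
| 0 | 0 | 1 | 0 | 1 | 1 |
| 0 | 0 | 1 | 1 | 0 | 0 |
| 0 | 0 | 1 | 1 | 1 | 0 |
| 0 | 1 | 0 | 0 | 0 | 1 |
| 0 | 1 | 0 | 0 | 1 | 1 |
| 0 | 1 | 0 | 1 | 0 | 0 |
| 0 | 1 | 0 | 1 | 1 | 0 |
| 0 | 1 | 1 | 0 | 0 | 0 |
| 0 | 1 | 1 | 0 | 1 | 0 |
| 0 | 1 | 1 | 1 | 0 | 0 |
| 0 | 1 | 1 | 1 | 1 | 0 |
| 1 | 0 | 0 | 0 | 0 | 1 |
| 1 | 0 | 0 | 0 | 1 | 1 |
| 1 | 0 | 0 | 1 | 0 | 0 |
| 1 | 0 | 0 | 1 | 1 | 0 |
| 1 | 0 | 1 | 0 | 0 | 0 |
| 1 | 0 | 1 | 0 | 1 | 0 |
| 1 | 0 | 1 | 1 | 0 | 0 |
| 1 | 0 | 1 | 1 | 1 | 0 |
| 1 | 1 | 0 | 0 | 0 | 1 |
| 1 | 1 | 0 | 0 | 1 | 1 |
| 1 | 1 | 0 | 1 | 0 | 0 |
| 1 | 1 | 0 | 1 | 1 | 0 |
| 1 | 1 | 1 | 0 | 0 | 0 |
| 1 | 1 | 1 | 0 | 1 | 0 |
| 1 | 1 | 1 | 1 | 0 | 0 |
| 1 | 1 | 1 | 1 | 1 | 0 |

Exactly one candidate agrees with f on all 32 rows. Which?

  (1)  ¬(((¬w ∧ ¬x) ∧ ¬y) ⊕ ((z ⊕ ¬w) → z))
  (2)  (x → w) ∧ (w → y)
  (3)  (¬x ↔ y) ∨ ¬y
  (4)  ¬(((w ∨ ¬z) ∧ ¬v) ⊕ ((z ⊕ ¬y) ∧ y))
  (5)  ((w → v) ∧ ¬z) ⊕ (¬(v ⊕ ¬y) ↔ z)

1

(2): at (0,0,0,0,0) it gives 1, but f = 0 — eliminated.
(3): at (0,0,0,0,0) it gives 1, but f = 0 — eliminated.
(4): at (0,0,0,0,1) it gives 1, but f = 0 — eliminated.
(5): at (0,0,0,0,1) it gives 1, but f = 0 — eliminated.
(1) is the remaining candidate, and it agrees with f on all 32 inputs.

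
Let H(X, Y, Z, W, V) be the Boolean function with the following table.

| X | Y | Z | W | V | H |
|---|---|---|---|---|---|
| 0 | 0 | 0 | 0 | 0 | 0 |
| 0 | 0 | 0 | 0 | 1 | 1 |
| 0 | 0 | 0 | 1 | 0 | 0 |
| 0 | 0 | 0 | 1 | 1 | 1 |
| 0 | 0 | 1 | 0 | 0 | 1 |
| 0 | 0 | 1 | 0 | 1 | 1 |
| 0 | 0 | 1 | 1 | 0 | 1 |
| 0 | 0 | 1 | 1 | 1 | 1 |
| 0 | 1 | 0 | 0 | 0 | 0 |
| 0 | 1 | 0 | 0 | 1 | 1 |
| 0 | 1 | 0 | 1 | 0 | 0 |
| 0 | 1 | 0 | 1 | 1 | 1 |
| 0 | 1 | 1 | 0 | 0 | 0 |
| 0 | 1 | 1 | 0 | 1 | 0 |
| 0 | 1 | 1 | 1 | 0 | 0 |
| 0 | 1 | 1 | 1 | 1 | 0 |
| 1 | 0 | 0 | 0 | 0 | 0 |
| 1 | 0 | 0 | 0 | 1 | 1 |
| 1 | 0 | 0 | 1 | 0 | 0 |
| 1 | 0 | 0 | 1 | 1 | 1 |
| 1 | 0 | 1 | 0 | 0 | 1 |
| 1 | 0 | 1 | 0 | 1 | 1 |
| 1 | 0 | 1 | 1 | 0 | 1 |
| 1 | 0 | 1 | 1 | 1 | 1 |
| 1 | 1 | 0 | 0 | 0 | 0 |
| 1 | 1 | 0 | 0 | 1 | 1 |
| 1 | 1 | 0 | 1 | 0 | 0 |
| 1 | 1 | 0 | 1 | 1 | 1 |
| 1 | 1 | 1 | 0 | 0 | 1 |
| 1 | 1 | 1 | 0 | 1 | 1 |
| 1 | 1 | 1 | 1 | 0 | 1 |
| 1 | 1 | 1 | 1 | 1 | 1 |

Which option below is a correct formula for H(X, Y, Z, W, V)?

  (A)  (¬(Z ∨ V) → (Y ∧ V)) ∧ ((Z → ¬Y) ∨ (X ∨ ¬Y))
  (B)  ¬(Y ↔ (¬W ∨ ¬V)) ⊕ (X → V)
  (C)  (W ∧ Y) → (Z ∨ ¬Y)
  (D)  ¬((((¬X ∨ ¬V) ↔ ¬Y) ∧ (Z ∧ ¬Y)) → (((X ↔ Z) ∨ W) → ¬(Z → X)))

(B) disagrees with H on (0,0,0,0,1) (formula → 0, table → 1); rule it out.
(C) disagrees with H on (0,0,0,0,0) (formula → 1, table → 0); rule it out.
(D) disagrees with H on (0,0,0,0,1) (formula → 0, table → 1); rule it out.
That leaves (A). Evaluating it on every row reproduces the table of H exactly.

A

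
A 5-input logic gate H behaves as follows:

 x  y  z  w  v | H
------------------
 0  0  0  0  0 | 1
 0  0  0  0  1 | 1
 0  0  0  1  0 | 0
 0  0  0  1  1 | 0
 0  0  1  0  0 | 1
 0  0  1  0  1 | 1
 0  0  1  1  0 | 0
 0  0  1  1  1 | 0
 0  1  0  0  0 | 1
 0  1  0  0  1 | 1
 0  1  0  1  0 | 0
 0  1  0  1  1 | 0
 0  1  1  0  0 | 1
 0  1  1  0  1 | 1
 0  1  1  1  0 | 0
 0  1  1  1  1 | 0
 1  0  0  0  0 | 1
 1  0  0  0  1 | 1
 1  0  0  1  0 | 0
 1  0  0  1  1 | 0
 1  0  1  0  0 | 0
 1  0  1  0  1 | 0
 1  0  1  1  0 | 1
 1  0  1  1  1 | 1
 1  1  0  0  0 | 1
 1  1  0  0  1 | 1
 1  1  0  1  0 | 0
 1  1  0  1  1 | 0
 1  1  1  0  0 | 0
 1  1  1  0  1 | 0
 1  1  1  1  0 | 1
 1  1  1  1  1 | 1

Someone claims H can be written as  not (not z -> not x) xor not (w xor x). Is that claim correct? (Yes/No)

Yes

Evaluate not (not z -> not x) xor not (w xor x) on each row and compare to H:
  x=0, y=0, z=0, w=0, v=0: formula gives 1, H = 1 ✓
  x=0, y=0, z=0, w=0, v=1: formula gives 1, H = 1 ✓
  x=0, y=0, z=0, w=1, v=0: formula gives 0, H = 0 ✓
  x=0, y=0, z=0, w=1, v=1: formula gives 0, H = 0 ✓
  … (the remaining 28 rows also agree.)
No disagreement on any input; they are logically equivalent.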